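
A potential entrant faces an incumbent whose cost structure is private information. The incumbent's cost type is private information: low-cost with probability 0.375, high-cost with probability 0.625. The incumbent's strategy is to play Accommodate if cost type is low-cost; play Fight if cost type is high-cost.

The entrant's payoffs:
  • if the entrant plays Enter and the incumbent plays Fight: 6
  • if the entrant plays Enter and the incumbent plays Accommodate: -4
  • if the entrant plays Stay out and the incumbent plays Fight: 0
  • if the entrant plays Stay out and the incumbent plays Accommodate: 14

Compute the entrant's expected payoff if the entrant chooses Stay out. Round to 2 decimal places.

E[Stay out] = 0.375·14 + 0.625·0 = 5.25 + 0 = 5.25

5.25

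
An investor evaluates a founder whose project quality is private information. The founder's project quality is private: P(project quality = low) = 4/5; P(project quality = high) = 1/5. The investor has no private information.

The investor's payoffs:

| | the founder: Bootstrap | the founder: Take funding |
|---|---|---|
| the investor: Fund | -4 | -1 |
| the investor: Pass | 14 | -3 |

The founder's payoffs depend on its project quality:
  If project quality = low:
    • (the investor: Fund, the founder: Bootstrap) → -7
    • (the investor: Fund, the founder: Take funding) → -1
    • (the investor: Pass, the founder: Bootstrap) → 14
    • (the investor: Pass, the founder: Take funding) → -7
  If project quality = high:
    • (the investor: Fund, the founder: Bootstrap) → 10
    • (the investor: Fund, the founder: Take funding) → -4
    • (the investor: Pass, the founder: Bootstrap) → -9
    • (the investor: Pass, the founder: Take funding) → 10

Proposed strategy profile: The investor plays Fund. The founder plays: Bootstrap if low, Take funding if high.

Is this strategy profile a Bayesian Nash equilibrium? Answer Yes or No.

The investor plays Fund: E[Fund] = 4/5·(-4) + 1/5·(-1) = -17/5; E[Pass] = 53/5. Not best-responding. ✗
The founder (project quality low), facing Fund: Bootstrap gives -7, Take funding gives -1. Proposed Bootstrap is not best — profitable deviation exists. ✗
The founder (project quality high), facing Fund: Bootstrap gives 10, Take funding gives -4. Proposed Take funding is not best — profitable deviation exists. ✗

No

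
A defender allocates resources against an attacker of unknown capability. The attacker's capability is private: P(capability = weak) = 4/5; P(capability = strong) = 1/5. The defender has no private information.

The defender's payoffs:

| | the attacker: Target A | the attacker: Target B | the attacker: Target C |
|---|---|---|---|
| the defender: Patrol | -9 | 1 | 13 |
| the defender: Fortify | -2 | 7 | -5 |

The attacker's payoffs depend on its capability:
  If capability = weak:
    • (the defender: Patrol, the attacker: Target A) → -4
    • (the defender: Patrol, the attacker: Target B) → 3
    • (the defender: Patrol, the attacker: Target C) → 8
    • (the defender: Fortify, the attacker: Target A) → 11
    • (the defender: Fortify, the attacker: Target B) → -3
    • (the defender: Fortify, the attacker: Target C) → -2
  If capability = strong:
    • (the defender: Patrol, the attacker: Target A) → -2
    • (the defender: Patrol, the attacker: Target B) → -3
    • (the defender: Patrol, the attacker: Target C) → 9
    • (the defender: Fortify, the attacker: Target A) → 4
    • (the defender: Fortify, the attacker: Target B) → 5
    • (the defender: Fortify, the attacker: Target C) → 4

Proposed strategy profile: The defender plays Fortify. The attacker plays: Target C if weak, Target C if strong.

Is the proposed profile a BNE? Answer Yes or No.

No

The defender plays Fortify: E[Fortify] = 4/5·(-5) + 1/5·(-5) = -5; E[Patrol] = 13. Not best-responding. ✗
The attacker (capability weak), facing Fortify: Target A gives 11, Target B gives -3, Target C gives -2. Proposed Target C is not best — profitable deviation exists. ✗
The attacker (capability strong), facing Fortify: Target A gives 4, Target B gives 5, Target C gives 4. Proposed Target C is not best — profitable deviation exists. ✗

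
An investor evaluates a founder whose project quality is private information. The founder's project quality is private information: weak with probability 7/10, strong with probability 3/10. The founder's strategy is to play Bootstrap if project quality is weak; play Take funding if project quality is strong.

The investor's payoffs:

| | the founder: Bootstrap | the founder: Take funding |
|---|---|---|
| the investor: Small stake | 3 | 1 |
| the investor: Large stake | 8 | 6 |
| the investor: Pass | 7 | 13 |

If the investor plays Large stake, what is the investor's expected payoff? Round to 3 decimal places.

E[Large stake] = 7/10·8 + 3/10·6 = 28/5 + 9/5 = 37/5

7.400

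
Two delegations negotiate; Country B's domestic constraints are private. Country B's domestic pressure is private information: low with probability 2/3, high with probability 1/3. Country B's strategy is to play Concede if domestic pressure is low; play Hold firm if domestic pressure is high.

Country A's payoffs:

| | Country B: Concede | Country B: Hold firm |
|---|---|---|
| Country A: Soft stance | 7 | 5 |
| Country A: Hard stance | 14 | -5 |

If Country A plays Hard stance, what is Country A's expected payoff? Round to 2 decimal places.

Take the expectation over Country B's domestic pressure, weighting each type's action by its prior probability.
E[Hard stance] = 2/3·14 + 1/3·(-5) = 28/3 + (-5/3) = 23/3

7.67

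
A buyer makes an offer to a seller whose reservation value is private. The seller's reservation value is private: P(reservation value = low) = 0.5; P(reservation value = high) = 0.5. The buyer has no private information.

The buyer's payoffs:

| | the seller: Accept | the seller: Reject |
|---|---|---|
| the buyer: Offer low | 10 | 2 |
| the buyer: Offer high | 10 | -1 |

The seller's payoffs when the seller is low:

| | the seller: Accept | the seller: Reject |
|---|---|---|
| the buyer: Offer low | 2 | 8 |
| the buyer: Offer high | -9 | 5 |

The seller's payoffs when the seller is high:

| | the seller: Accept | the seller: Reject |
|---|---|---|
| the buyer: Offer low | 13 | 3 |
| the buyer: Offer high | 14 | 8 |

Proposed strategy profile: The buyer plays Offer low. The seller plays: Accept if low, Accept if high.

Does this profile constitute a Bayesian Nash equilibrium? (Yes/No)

No

A profile is a BNE iff every type of every player is best-responding given beliefs about the other side.
The buyer plays Offer low: E[Offer low] = 0.5·(10) + 0.5·(10) = 10; E[Offer high] = 10. Best-responding. ✓
The seller (reservation value low), facing Offer low: Accept gives 2, Reject gives 8. Proposed Accept is not best — profitable deviation exists. ✗
The seller (reservation value high), facing Offer low: Accept gives 13, Reject gives 3. Proposed Accept is best. ✓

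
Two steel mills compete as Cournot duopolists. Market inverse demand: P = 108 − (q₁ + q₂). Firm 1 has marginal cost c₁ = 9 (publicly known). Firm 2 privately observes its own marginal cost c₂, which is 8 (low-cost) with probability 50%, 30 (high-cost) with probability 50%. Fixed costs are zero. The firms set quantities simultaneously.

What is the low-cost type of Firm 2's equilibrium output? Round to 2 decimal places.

Each type of Firm 2 best-responds to q₁; Firm 1 best-responds to the expected q₂ over Firm 2's types.
Firm 2 with cost c maximizes (108 − (q₁+q₂) − c)·q₂, giving q₂(c) = (108 − c − q₁)/2.
E[c₂] = 0.5·8 + 0.5·30 = 19
Firm 1's FOC against E[q₂] yields q₁ = (108 − 2·9 + E[c₂])/3 = (108 − 18 + 19)/3 = 36.3333.
q₂(low-cost) = (108 − 8 − 36.3333)/2 = 31.8333.

31.83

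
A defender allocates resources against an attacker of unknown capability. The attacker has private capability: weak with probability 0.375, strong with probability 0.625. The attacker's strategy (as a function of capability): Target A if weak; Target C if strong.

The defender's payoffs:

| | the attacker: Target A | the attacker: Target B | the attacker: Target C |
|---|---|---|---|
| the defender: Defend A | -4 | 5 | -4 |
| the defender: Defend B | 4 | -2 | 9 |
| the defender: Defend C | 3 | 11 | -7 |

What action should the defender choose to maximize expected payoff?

Compute the defender's expected payoff for each action, taking the expectation over the attacker's type.
E[Defend A] = 0.375·(-4) + 0.625·(-4) = -4
E[Defend B] = 0.375·(4) + 0.625·(9) = 7.125
E[Defend C] = 0.375·(3) + 0.625·(-7) = -3.25
Best response: Defend B (7.125 is the largest).

Defend B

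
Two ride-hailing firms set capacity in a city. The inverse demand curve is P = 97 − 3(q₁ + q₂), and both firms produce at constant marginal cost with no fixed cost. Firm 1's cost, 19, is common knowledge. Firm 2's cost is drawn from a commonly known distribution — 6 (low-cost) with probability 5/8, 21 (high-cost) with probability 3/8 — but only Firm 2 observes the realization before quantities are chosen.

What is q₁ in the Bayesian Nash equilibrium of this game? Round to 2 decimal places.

Each type of Firm 2 best-responds to q₁; Firm 1 best-responds to the expected q₂ over Firm 2's types.
Firm 2 with cost c maximizes (97 − 3(q₁+q₂) − c)·q₂, giving q₂(c) = (97 − c − 3q₁)/6.
E[c₂] = 5/8·6 + 3/8·21 = 11.625
Firm 1's FOC against E[q₂] yields q₁ = (97 − 2·19 + E[c₂])/9 = (97 − 38 + 11.625)/9 = 7.84722.

7.85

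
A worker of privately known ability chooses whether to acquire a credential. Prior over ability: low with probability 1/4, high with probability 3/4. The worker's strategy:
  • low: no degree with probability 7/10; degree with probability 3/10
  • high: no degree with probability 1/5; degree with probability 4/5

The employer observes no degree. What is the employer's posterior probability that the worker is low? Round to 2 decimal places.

0.54

P(no degree) = (1/4)·(7/10) + (3/4)·(1/5) = 13/40
P(low | no degree) = ((1/4)·(7/10)) / (13/40) = (7/40) / (13/40) = 7/13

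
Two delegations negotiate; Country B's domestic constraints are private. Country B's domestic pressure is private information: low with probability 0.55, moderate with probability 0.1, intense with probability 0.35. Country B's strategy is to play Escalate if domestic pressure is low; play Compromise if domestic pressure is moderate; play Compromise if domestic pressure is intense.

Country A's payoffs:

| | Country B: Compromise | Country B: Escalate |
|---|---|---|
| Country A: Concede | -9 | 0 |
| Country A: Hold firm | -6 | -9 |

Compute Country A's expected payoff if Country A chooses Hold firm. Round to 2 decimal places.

E[Hold firm] = 0.55·(-9) + 0.1·(-6) + 0.35·(-6) = (-4.95) + (-0.6) + (-2.1) = -7.65

-7.65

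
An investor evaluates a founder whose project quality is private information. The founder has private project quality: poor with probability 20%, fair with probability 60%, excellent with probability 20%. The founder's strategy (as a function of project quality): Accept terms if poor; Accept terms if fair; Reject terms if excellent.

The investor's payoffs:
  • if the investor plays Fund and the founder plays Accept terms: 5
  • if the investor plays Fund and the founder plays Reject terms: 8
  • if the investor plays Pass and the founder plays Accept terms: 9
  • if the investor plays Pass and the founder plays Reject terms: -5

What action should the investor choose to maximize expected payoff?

Compute the investor's expected payoff for each action, taking the expectation over the founder's type.
E[Fund] = 0.2·(5) + 0.6·(5) + 0.2·(8) = 5.6
E[Pass] = 0.2·(9) + 0.6·(9) + 0.2·(-5) = 6.2
Best response: Pass (6.2 is the largest).

Pass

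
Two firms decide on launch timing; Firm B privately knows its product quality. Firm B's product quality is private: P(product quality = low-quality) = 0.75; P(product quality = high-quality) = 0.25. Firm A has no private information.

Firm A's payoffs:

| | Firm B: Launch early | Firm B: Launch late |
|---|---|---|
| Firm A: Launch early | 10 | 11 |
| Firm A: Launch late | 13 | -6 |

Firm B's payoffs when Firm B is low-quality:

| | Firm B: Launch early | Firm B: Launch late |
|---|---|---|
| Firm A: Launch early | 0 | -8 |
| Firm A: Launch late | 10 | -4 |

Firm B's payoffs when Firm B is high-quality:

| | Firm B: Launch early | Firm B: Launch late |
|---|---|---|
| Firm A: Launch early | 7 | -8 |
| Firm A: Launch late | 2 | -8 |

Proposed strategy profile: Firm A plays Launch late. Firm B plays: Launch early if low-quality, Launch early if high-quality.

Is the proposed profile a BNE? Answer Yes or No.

Yes

Firm A plays Launch late: E[Launch late] = 0.75·(13) + 0.25·(13) = 13; E[Launch early] = 10. Best-responding. ✓
Firm B (product quality low-quality), facing Launch late: Launch early gives 10, Launch late gives -4. Proposed Launch early is best. ✓
Firm B (product quality high-quality), facing Launch late: Launch early gives 2, Launch late gives -8. Proposed Launch early is best. ✓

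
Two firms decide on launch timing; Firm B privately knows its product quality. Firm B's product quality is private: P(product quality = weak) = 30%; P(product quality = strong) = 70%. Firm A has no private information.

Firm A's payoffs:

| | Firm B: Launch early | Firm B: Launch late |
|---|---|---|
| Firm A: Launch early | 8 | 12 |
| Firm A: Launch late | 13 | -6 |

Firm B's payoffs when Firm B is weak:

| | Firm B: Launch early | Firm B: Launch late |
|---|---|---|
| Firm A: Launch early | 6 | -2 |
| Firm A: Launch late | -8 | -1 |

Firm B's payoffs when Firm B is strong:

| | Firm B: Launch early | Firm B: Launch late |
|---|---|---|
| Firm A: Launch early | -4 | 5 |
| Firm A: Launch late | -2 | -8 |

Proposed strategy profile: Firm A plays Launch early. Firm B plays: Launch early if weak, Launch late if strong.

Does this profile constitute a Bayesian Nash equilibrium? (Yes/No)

A profile is a BNE iff every type of every player is best-responding given beliefs about the other side.
Firm A plays Launch early: E[Launch early] = 0.3·(8) + 0.7·(12) = 10.8; E[Launch late] = -0.3. Best-responding. ✓
Firm B (product quality weak), facing Launch early: Launch early gives 6, Launch late gives -2. Proposed Launch early is best. ✓
Firm B (product quality strong), facing Launch early: Launch early gives -4, Launch late gives 5. Proposed Launch late is best. ✓

Yes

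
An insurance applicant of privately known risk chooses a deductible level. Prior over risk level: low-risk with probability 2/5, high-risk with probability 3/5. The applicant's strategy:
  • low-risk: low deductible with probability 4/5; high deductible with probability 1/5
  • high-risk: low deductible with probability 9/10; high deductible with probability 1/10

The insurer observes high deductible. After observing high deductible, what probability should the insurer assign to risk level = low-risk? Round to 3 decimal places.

0.571

P(high deductible) = (2/5)·(1/5) + (3/5)·(1/10) = 7/50
P(low-risk | high deductible) = ((2/5)·(1/5)) / (7/50) = (2/25) / (7/50) = 4/7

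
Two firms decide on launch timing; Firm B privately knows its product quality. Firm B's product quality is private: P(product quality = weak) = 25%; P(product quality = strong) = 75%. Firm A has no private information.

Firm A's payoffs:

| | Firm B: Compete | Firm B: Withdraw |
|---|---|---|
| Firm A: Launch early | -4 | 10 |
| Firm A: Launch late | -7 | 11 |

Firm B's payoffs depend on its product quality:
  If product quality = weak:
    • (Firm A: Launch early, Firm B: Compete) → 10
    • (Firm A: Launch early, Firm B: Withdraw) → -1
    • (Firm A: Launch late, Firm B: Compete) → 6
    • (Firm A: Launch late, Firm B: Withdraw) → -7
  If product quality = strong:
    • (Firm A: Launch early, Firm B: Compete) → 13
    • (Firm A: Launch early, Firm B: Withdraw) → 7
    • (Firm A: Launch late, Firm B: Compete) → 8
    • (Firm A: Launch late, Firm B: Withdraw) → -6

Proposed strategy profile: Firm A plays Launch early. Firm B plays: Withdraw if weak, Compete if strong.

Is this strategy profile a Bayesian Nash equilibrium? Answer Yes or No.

A profile is a BNE iff every type of every player is best-responding given beliefs about the other side.
Firm A plays Launch early: E[Launch early] = 0.25·(10) + 0.75·(-4) = -0.5; E[Launch late] = -2.5. Best-responding. ✓
Firm B (product quality weak), facing Launch early: Compete gives 10, Withdraw gives -1. Proposed Withdraw is not best — profitable deviation exists. ✗
Firm B (product quality strong), facing Launch early: Compete gives 13, Withdraw gives 7. Proposed Compete is best. ✓

No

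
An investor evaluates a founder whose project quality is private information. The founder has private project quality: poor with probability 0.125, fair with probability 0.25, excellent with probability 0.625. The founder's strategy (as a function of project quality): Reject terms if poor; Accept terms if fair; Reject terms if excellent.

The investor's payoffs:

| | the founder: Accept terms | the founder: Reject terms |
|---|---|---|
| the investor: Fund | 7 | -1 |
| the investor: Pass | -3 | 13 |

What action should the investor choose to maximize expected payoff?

E[Fund] = 0.125·(-1) + 0.25·(7) + 0.625·(-1) = 1
E[Pass] = 0.125·(13) + 0.25·(-3) + 0.625·(13) = 9
Best response: Pass (9 is the largest).

Pass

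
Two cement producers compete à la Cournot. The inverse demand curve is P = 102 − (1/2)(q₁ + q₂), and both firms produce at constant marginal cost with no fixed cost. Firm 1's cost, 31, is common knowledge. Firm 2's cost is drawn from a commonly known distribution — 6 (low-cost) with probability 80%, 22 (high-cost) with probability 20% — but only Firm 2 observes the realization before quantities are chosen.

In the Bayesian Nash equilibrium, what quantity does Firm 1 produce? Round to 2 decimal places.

32.80

Type-c best response for Firm 2: q₂(c) = (102 − c) − q₁/2.
Firm 1 maximizes expected profit; its first-order condition is 102 − q₁ − (1/2)E[q₂] − 31 = 0.
Substituting E[q₂] and solving: E[c₂] = 9.2, so q₁ = (102 − 2·31 + 9.2)/(3/2) = 32.8.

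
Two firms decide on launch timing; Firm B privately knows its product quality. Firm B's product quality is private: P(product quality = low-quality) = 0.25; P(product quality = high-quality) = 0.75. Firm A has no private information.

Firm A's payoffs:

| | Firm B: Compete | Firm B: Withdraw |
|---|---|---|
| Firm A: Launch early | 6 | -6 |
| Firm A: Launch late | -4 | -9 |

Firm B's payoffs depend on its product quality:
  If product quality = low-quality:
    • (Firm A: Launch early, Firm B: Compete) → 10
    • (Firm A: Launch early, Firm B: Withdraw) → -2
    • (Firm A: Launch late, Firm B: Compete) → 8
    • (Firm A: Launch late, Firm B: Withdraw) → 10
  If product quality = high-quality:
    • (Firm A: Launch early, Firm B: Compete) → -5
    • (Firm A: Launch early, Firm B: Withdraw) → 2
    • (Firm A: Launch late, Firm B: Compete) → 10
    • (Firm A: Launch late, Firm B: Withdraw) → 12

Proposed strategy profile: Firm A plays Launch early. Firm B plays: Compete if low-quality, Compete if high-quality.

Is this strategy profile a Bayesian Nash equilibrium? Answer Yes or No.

Firm A plays Launch early: E[Launch early] = 0.25·(6) + 0.75·(6) = 6; E[Launch late] = -4. Best-responding. ✓
Firm B (product quality low-quality), facing Launch early: Compete gives 10, Withdraw gives -2. Proposed Compete is best. ✓
Firm B (product quality high-quality), facing Launch early: Compete gives -5, Withdraw gives 2. Proposed Compete is not best — profitable deviation exists. ✗

No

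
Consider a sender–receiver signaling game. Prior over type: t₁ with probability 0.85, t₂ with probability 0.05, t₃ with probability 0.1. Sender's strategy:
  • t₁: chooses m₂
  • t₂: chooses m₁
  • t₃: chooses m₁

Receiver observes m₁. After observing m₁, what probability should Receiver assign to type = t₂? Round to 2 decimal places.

Apply Bayes' rule using the sender's strategy as the likelihood.
P(m₁) = 0.85·0 + 0.05·1 + 0.1·1 = 0.15
P(t₂ | m₁) = (0.05·1) / 0.15 = 0.05 / 0.15 = 0.333333

0.33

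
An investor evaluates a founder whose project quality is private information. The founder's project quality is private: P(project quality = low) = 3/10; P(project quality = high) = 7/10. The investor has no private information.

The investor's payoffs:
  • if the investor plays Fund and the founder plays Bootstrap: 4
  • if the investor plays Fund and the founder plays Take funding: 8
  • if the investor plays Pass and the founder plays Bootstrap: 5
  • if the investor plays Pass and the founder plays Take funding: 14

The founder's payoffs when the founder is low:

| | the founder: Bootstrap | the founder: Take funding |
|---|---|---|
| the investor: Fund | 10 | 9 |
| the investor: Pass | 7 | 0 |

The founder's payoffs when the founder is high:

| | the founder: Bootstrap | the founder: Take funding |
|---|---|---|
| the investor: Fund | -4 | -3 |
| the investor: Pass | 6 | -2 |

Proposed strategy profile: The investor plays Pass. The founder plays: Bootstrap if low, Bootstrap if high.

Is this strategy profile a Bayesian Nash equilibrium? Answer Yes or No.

A profile is a BNE iff every type of every player is best-responding given beliefs about the other side.
The investor plays Pass: E[Pass] = 3/10·(5) + 7/10·(5) = 5; E[Fund] = 4. Best-responding. ✓
The founder (project quality low), facing Pass: Bootstrap gives 7, Take funding gives 0. Proposed Bootstrap is best. ✓
The founder (project quality high), facing Pass: Bootstrap gives 6, Take funding gives -2. Proposed Bootstrap is best. ✓

Yes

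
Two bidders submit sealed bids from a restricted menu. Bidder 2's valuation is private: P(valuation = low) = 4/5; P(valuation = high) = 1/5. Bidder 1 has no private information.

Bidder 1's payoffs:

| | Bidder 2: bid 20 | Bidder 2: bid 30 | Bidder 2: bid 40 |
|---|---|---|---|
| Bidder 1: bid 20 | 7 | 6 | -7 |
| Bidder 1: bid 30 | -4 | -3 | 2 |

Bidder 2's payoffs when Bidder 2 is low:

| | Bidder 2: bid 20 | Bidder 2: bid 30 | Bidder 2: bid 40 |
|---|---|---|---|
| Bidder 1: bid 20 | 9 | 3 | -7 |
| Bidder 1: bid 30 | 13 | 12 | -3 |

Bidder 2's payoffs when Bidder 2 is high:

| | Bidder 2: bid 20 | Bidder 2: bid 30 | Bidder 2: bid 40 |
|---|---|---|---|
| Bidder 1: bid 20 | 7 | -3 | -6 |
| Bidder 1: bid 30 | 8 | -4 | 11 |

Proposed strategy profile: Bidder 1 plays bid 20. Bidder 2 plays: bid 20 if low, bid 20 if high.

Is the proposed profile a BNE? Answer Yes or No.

Yes

A profile is a BNE iff every type of every player is best-responding given beliefs about the other side.
Bidder 1 plays bid 20: E[bid 20] = 4/5·(7) + 1/5·(7) = 7; E[bid 30] = -4. Best-responding. ✓
Bidder 2 (valuation low), facing bid 20: bid 20 gives 9, bid 30 gives 3, bid 40 gives -7. Proposed bid 20 is best. ✓
Bidder 2 (valuation high), facing bid 20: bid 20 gives 7, bid 30 gives -3, bid 40 gives -6. Proposed bid 20 is best. ✓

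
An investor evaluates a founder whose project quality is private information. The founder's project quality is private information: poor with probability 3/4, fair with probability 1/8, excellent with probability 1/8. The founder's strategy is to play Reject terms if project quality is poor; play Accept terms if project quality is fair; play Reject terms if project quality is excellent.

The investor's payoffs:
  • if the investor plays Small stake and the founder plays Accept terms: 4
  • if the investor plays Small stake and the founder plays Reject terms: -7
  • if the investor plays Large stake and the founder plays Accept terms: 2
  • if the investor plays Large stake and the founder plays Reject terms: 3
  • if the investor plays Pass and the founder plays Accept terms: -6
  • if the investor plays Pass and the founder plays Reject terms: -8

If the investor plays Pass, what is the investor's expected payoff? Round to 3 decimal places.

-7.750

Take the expectation over the founder's project quality, weighting each type's action by its prior probability.
E[Pass] = 3/4·(-8) + 1/8·(-6) + 1/8·(-8) = (-6) + (-3/4) + (-1) = -31/4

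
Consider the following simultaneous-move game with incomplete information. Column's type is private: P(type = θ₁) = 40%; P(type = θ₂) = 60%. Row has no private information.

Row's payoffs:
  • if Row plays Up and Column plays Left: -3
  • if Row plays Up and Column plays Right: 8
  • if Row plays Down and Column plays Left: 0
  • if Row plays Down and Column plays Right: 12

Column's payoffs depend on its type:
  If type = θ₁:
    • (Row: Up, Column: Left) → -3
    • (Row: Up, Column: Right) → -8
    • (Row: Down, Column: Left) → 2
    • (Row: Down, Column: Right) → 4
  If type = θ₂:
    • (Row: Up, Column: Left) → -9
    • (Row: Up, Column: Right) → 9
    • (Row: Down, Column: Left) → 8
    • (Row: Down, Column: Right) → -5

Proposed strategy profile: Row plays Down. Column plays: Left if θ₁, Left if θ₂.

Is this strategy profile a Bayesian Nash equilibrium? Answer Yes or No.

No

A profile is a BNE iff every type of every player is best-responding given beliefs about the other side.
Row plays Down: E[Down] = 0.4·(0) + 0.6·(0) = 0; E[Up] = -3. Best-responding. ✓
Column (type θ₁), facing Down: Left gives 2, Right gives 4. Proposed Left is not best — profitable deviation exists. ✗
Column (type θ₂), facing Down: Left gives 8, Right gives -5. Proposed Left is best. ✓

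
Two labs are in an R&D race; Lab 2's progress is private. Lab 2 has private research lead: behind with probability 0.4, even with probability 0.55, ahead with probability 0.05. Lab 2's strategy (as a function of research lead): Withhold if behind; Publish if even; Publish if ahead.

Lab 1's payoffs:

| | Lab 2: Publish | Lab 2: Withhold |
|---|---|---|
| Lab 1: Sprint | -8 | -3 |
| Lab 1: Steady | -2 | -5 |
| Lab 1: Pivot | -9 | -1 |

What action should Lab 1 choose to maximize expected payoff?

Steady

E[Sprint] = 0.4·(-3) + 0.55·(-8) + 0.05·(-8) = -6
E[Steady] = 0.4·(-5) + 0.55·(-2) + 0.05·(-2) = -3.2
E[Pivot] = 0.4·(-1) + 0.55·(-9) + 0.05·(-9) = -5.8
Best response: Steady (-3.2 is the largest).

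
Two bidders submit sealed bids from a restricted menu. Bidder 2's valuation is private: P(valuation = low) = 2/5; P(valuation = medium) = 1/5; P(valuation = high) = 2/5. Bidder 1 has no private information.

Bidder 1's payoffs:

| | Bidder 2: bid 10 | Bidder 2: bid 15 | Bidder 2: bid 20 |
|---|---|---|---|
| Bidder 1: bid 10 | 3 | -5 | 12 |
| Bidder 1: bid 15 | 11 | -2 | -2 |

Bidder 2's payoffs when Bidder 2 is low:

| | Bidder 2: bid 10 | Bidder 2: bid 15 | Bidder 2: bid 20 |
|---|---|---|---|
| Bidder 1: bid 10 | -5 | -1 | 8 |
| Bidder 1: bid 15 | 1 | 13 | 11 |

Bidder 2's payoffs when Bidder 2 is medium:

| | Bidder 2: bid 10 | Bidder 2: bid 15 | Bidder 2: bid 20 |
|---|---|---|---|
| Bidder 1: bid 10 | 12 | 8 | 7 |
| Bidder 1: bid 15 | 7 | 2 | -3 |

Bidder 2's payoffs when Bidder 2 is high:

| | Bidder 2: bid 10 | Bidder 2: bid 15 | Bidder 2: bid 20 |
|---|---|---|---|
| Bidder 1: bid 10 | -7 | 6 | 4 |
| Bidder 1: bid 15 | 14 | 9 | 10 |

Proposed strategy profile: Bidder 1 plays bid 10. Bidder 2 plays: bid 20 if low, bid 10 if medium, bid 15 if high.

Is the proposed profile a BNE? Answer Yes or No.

Yes

Bidder 1 plays bid 10: E[bid 10] = 2/5·(12) + 1/5·(3) + 2/5·(-5) = 17/5; E[bid 15] = 3/5. Best-responding. ✓
Bidder 2 (valuation low), facing bid 10: bid 10 gives -5, bid 15 gives -1, bid 20 gives 8. Proposed bid 20 is best. ✓
Bidder 2 (valuation medium), facing bid 10: bid 10 gives 12, bid 15 gives 8, bid 20 gives 7. Proposed bid 10 is best. ✓
Bidder 2 (valuation high), facing bid 10: bid 10 gives -7, bid 15 gives 6, bid 20 gives 4. Proposed bid 15 is best. ✓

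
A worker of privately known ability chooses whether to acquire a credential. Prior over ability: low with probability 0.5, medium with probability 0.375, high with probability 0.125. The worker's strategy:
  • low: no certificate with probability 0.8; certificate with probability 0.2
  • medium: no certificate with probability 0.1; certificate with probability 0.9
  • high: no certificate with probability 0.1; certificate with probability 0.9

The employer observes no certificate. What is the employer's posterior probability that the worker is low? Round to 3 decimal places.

Apply Bayes' rule using the sender's strategy as the likelihood.
P(no certificate) = 0.5·0.8 + 0.375·0.1 + 0.125·0.1 = 0.45
P(low | no certificate) = (0.5·0.8) / 0.45 = 0.4 / 0.45 = 0.888889

0.889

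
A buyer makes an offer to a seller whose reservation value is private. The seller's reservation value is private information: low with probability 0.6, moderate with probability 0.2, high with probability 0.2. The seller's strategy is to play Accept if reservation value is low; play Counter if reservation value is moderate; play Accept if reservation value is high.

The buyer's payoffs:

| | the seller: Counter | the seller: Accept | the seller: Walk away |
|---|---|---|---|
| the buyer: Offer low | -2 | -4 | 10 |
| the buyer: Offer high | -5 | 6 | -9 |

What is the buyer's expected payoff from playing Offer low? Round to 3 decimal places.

-3.600

Take the expectation over the seller's reservation value, weighting each type's action by its prior probability.
E[Offer low] = 0.6·(-4) + 0.2·(-2) + 0.2·(-4) = (-2.4) + (-0.4) + (-0.8) = -3.6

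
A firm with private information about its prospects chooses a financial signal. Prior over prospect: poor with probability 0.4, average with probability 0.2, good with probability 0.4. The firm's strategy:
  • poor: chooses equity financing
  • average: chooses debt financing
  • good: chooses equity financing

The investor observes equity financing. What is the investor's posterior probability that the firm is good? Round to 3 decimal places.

Apply Bayes' rule using the sender's strategy as the likelihood.
P(equity financing) = 0.4·1 + 0.2·0 + 0.4·1 = 0.8
P(good | equity financing) = (0.4·1) / 0.8 = 0.4 / 0.8 = 0.5

0.500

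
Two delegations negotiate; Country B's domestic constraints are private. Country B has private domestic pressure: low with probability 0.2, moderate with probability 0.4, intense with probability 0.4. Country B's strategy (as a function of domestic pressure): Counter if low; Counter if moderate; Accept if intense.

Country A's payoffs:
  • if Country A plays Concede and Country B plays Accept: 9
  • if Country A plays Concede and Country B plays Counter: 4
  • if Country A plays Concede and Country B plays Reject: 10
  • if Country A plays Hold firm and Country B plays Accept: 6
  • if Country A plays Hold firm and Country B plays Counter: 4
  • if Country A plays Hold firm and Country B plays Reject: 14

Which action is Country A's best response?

Concede

Compute Country A's expected payoff for each action, taking the expectation over Country B's type.
E[Concede] = 0.2·(4) + 0.4·(4) + 0.4·(9) = 6
E[Hold firm] = 0.2·(4) + 0.4·(4) + 0.4·(6) = 4.8
Best response: Concede (6 is the largest).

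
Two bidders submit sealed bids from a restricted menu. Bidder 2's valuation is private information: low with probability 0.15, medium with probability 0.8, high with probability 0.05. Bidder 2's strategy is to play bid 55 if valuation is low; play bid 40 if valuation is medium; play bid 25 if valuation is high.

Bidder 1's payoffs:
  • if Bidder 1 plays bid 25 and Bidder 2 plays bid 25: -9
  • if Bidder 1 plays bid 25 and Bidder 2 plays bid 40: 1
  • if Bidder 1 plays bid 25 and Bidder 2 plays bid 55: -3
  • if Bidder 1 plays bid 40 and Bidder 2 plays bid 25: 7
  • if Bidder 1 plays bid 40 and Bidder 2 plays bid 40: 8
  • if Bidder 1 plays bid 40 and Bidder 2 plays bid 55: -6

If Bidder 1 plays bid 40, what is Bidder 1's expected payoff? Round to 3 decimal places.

5.850

Take the expectation over Bidder 2's valuation, weighting each type's action by its prior probability.
E[bid 40] = 0.15·(-6) + 0.8·8 + 0.05·7 = (-0.9) + 6.4 + 0.35 = 5.85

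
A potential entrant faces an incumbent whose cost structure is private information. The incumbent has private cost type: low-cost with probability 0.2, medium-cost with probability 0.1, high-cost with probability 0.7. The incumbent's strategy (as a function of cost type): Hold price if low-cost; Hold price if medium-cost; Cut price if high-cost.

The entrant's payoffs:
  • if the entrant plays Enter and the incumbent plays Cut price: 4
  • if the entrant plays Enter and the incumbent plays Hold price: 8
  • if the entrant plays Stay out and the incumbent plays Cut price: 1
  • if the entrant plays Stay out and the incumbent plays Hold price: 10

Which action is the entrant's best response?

Enter

E[Enter] = 0.2·(8) + 0.1·(8) + 0.7·(4) = 5.2
E[Stay out] = 0.2·(10) + 0.1·(10) + 0.7·(1) = 3.7
Best response: Enter (5.2 is the largest).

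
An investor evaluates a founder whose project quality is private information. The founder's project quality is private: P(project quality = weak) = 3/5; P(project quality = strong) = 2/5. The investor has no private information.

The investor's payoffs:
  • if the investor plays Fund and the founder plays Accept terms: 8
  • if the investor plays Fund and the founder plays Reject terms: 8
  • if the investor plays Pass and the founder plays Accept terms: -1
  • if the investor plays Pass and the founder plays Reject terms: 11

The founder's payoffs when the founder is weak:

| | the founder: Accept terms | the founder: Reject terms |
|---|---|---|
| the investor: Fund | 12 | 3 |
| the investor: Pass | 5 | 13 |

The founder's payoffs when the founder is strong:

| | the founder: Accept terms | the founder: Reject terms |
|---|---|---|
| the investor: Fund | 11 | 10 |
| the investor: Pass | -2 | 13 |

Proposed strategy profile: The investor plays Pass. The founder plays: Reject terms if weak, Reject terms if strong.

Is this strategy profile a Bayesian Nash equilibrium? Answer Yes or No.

A profile is a BNE iff every type of every player is best-responding given beliefs about the other side.
The investor plays Pass: E[Pass] = 3/5·(11) + 2/5·(11) = 11; E[Fund] = 8. Best-responding. ✓
The founder (project quality weak), facing Pass: Accept terms gives 5, Reject terms gives 13. Proposed Reject terms is best. ✓
The founder (project quality strong), facing Pass: Accept terms gives -2, Reject terms gives 13. Proposed Reject terms is best. ✓

Yes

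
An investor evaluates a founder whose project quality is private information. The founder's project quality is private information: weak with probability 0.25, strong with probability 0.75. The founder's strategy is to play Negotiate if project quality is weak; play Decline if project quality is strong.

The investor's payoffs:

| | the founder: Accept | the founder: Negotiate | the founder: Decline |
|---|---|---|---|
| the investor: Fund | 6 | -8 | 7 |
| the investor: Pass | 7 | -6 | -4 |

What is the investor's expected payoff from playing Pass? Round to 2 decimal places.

-4.50

Take the expectation over the founder's project quality, weighting each type's action by its prior probability.
E[Pass] = 0.25·(-6) + 0.75·(-4) = (-1.5) + (-3) = -4.5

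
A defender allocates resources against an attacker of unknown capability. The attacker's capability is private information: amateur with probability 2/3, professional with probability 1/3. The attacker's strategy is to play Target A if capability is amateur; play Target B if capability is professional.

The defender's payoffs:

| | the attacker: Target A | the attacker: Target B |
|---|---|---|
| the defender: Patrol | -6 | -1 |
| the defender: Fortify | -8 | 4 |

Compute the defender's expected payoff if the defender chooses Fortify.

-4

E[Fortify] = 2/3·(-8) + 1/3·4 = (-16/3) + 4/3 = -4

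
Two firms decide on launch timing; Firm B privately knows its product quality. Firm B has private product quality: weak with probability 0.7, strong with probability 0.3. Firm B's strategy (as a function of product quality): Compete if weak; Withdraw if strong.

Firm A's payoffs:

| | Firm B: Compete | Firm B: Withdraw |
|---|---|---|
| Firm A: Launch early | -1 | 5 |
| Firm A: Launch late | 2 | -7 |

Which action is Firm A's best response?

Launch early

Compute Firm A's expected payoff for each action, taking the expectation over Firm B's type.
E[Launch early] = 0.7·(-1) + 0.3·(5) = 0.8
E[Launch late] = 0.7·(2) + 0.3·(-7) = -0.7
Best response: Launch early (0.8 is the largest).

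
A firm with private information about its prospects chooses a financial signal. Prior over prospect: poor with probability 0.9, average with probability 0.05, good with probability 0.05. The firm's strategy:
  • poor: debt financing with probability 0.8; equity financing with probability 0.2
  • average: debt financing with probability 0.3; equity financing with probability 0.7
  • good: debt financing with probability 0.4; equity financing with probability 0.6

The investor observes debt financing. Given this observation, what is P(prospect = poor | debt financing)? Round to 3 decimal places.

0.954

P(debt financing) = 0.9·0.8 + 0.05·0.3 + 0.05·0.4 = 0.755
P(poor | debt financing) = (0.9·0.8) / 0.755 = 0.72 / 0.755 = 0.953642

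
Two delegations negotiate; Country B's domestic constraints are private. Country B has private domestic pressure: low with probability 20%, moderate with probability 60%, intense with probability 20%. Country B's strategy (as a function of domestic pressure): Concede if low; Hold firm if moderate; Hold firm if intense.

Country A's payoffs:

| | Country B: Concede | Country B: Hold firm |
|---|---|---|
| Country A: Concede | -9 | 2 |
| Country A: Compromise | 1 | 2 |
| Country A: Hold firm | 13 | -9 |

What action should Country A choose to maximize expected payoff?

Compromise

E[Concede] = 0.2·(-9) + 0.6·(2) + 0.2·(2) = -0.2
E[Compromise] = 0.2·(1) + 0.6·(2) + 0.2·(2) = 1.8
E[Hold firm] = 0.2·(13) + 0.6·(-9) + 0.2·(-9) = -4.6
Best response: Compromise (1.8 is the largest).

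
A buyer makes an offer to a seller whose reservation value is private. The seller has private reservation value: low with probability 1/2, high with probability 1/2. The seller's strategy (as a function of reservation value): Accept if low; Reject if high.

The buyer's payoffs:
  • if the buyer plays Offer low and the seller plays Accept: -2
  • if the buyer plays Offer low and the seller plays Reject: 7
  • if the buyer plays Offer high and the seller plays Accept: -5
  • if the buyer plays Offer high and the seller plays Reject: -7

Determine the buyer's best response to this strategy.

Offer low

E[Offer low] = 1/2·(-2) + 1/2·(7) = 5/2
E[Offer high] = 1/2·(-5) + 1/2·(-7) = -6
Best response: Offer low (5/2 is the largest).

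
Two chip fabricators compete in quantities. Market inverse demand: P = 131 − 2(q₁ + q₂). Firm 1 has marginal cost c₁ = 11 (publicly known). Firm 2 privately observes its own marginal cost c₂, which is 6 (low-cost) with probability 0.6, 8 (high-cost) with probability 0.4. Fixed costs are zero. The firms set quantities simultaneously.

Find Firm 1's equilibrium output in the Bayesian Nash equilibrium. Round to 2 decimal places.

Each type of Firm 2 best-responds to q₁; Firm 1 best-responds to the expected q₂ over Firm 2's types.
Firm 2 with cost c maximizes (131 − 2(q₁+q₂) − c)·q₂, giving q₂(c) = (131 − c − 2q₁)/4.
E[c₂] = 0.6·6 + 0.4·8 = 6.8
Firm 1's FOC against E[q₂] yields q₁ = (131 − 2·11 + E[c₂])/6 = (131 − 22 + 6.8)/6 = 19.3.

19.30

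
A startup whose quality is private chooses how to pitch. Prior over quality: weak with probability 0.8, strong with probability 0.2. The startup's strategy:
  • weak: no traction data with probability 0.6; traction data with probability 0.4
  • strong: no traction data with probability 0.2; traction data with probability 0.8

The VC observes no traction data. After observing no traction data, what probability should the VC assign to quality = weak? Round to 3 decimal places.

0.923

Apply Bayes' rule using the sender's strategy as the likelihood.
P(no traction data) = 0.8·0.6 + 0.2·0.2 = 0.52
P(weak | no traction data) = (0.8·0.6) / 0.52 = 0.48 / 0.52 = 0.923077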